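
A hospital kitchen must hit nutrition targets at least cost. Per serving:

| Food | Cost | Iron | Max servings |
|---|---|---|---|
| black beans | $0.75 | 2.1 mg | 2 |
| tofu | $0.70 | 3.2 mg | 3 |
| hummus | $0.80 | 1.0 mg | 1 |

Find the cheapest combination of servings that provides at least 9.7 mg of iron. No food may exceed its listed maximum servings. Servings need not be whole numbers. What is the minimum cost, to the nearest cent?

$2.14

Cost per mg of iron: tofu $0.2188, black beans $0.3571, hummus $0.8000.
Take 3 servings of tofu: +9.6 mg iron for $2.10 (total $2.10, still need 0.1 mg).
Take 0.04762 servings of black beans: +0.1 mg iron for $0.04 (total $2.14, still need 0.0 mg).
Filling from the cheapest source first is optimal under one linear minimum: $2.14.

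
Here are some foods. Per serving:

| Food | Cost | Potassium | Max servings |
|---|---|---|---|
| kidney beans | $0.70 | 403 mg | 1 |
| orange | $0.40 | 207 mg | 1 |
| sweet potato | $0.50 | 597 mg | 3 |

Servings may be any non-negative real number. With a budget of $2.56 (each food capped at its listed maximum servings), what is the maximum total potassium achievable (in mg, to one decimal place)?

2380.3 mg

Potassium per dollar: sweet potato 1194, kidney beans 575.7, orange 517.5.
Take 3 servings of sweet potato: spends $1.50, +1791.0 mg potassium (running total 1791.0 mg).
Take 1 serving of kidney beans: spends $0.70, +403.0 mg potassium (running total 2194.0 mg).
Take 0.9 servings of orange: spends $0.36, +186.3 mg potassium (running total 2380.3 mg).
Filling greedily by potassium-per-dollar is optimal for one linear limit, giving 2380.3 mg.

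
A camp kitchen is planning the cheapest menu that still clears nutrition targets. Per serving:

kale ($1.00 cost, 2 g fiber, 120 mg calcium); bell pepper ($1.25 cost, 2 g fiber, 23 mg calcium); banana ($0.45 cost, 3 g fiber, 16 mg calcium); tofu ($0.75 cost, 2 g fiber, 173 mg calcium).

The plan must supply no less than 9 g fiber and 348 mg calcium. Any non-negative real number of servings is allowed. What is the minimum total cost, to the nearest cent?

$2.18

With two linear requirements the optimum uses one or two foods; enumerate the corners.
kale only: max(9/2, 348/120) = 4.5 servings → $4.50.
bell pepper only: max(9/2, 348/23) = 15.13 servings → $18.91.
banana only: max(9/3, 348/16) = 21.75 servings → $9.79.
tofu only: max(9/2, 348/173) = 4.5 servings → $3.38.
kale + bell pepper with both tight: 2.521 servings and 1.979 servings → $4.99.
kale + banana with both tight: 2.744 servings and 1.171 servings → $3.27.
kale + tofu with both targets exact would need a negative amount; discard.
bell pepper + banana with both targets exact would need a negative amount; discard.
bell pepper + tofu with both tight: 2.87 servings and 1.63 servings → $4.81.
banana + tofu with both tight: 1.768 servings and 1.848 servings → $2.18.
Cheapest feasible corner: $2.18.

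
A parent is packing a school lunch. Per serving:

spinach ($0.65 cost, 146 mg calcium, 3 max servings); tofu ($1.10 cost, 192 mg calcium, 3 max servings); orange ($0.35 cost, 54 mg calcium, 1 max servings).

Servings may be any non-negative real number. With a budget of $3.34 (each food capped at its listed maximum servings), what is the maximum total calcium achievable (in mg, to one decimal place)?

Calcium per dollar: spinach 224.6, tofu 174.5, orange 154.3.
Take 3 servings of spinach: spends $1.95, +438.0 mg calcium (running total 438.0 mg).
Take 1.264 servings of tofu: spends $1.39, +242.6 mg calcium (running total 680.6 mg).
Filling greedily by calcium-per-dollar is optimal for one linear limit, giving 680.6 mg.

680.6 mg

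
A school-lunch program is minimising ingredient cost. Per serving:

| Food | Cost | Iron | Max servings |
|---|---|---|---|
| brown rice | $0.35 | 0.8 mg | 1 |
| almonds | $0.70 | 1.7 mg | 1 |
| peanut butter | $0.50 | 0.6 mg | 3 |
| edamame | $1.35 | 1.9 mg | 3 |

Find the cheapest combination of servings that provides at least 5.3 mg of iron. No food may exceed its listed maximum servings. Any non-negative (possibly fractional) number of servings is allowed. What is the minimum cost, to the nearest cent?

$3.04

Cost per mg of iron: almonds $0.4118, brown rice $0.4375, edamame $0.7105, peanut butter $0.8333.
Take 1 serving of almonds: +1.7 mg iron for $0.70 (total $0.70, still need 3.6 mg).
Take 1 serving of brown rice: +0.8 mg iron for $0.35 (total $1.05, still need 2.8 mg).
Take 1.474 servings of edamame: +2.8 mg iron for $1.99 (total $3.04, still need 0.0 mg).
Filling from the cheapest source first is optimal under one linear minimum: $3.04.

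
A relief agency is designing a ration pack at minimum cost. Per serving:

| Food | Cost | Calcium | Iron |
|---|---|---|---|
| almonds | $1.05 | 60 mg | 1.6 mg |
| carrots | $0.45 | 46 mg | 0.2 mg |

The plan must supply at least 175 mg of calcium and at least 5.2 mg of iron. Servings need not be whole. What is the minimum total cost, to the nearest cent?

An LP optimum is at a vertex; with two nutrient constraints at most two foods are used. Check each candidate.
almonds only: max(175/60, 5.2/1.6) = 3.25 servings → $3.41.
carrots only: max(175/46, 5.2/0.2) = 26 servings → $11.70.
almonds + carrots with both targets exact would need a negative amount; discard.
Cheapest feasible corner: $3.41.

$3.41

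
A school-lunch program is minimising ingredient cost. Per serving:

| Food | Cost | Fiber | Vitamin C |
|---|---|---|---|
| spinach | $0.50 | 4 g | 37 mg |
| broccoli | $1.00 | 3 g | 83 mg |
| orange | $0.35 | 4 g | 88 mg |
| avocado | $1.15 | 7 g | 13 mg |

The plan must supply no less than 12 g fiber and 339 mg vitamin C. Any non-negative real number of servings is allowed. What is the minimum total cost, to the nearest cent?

A basic optimal solution has at most two foods positive. Try each food alone and each pair with both targets met exactly.
spinach only: max(12/4, 339/37) = 9.162 servings → $4.58.
broccoli only: max(12/3, 339/83) = 4.084 servings → $4.08.
orange only: max(12/4, 339/88) = 3.852 servings → $1.35.
avocado only: max(12/7, 339/13) = 26.08 servings → $29.99.
spinach + broccoli: the both-tight solution has a negative serving — not a feasible corner.
spinach + orange: the both-tight solution has a negative serving — not a feasible corner.
spinach + avocado: the both-tight solution has a negative serving — not a feasible corner.
broccoli + orange: the both-tight solution has a negative serving — not a feasible corner.
broccoli + avocado: intersection lies outside the first quadrant.
orange + avocado: intersection lies outside the first quadrant.
Cheapest feasible corner: $1.35.

$1.35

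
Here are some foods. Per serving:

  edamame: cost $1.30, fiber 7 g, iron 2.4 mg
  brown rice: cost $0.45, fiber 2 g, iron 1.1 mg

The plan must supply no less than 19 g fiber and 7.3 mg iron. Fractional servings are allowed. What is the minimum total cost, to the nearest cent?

$3.68

A basic optimal solution has at most two foods positive. Try each food alone and each pair with both targets met exactly.
edamame only: max(19/7, 7.3/2.4) = 3.042 servings → $3.95.
brown rice only: max(19/2, 7.3/1.1) = 9.5 servings → $4.28.
edamame + brown rice with both tight: 2.172 servings and 1.897 servings → $3.68.
So the least-cost plan costs $3.68.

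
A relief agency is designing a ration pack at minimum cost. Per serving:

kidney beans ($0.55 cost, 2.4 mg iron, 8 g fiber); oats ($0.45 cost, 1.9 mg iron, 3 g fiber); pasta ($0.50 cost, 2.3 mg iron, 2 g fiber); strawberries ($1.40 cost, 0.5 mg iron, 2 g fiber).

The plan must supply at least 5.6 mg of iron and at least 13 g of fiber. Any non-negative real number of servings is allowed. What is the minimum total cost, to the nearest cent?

$1.26

With two linear requirements the optimum uses one or two foods; enumerate the corners.
kidney beans only: max(5.6/2.4, 13/8) = 2.333 servings → $1.28.
oats only: max(5.6/1.9, 13/3) = 4.333 servings → $1.95.
pasta only: max(5.6/2.3, 13/2) = 6.5 servings → $3.25.
strawberries only: max(5.6/0.5, 13/2) = 11.2 servings → $15.68.
kidney beans + oats with both tight: 0.9875 servings and 1.7 servings → $1.31.
kidney beans + pasta with both tight: 1.375 servings and 1 serving → $1.26.
kidney beans + strawberries: the both-tight solution has a negative serving — not a feasible corner.
oats + pasta with both targets exact would need a negative amount; discard.
oats + strawberries with both tight: 2.043 servings and 3.435 servings → $5.73.
pasta + strawberries with both tight: 1.306 servings and 5.194 servings → $7.92.
The minimum over all feasible corners is $1.26.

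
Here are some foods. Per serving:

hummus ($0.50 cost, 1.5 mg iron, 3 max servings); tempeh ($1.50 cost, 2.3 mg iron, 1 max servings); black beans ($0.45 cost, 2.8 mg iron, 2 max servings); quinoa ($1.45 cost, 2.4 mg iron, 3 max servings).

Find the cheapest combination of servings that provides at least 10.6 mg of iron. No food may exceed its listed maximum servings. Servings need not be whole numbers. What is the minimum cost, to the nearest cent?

Cost per mg of iron: black beans $0.1607, hummus $0.3333, quinoa $0.6042, tempeh $0.6522.
Take 2 servings of black beans: +5.6 mg iron for $0.90 (total $0.90, still need 5.0 mg).
Take 3 servings of hummus: +4.5 mg iron for $1.50 (total $2.40, still need 0.5 mg).
Take 0.2083 servings of quinoa: +0.5 mg iron for $0.30 (total $2.70, still need 0.0 mg).
Filling from the cheapest source first is optimal under one linear minimum: $2.70.

$2.70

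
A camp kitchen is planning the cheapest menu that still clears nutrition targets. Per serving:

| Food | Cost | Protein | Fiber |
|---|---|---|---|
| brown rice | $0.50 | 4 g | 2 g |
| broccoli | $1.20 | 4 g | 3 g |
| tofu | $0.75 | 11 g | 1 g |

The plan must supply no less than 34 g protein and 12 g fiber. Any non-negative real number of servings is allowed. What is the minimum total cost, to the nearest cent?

For a min-cost LP with two ≥-constraints, a basic feasible solution has at most two positive variables.
brown rice only: max(34/4, 12/2) = 8.5 servings → $4.25.
broccoli only: max(34/4, 12/3) = 8.5 servings → $10.20.
tofu only: max(34/11, 12/1) = 12 servings → $9.00.
brown rice + broccoli with both targets exact would need a negative amount; discard.
brown rice + tofu with both tight: 5.444 servings and 1.111 servings → $3.56.
broccoli + tofu with both tight: 3.379 servings and 1.862 servings → $5.45.
The minimum over all feasible corners is $3.56.

$3.56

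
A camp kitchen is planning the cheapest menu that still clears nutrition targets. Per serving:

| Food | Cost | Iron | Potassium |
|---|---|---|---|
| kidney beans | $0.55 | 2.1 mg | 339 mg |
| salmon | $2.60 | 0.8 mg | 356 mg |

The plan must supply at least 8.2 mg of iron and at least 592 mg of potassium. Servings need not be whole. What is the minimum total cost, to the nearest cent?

Two binding constraints pin down two serving amounts, so the optimal mix uses at most two foods. The candidates are each food alone (scaled to the tighter of iron/potassium) and each pair with both constraints tight.
kidney beans only: max(8.2/2.1, 592/339) = 3.905 servings → $2.15.
salmon only: max(8.2/0.8, 592/356) = 10.25 servings → $26.65.
kidney beans + salmon with both targets exact would need a negative amount; discard.
So the least-cost plan costs $2.15.

$2.15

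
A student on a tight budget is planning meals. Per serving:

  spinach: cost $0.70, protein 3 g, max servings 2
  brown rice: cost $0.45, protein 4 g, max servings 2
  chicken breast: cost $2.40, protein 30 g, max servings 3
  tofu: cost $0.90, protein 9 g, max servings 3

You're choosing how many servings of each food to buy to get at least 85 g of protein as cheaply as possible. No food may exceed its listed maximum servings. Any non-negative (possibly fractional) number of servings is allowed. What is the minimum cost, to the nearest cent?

$6.80

Cost per g of protein: chicken breast $0.0800, tofu $0.1000, brown rice $0.1125, spinach $0.2333.
Take 2.833 servings of chicken breast: +85.0 g protein for $6.80 (total $6.80, still need 0.0 g).
Filling from the cheapest source first is optimal under one linear minimum: $6.80.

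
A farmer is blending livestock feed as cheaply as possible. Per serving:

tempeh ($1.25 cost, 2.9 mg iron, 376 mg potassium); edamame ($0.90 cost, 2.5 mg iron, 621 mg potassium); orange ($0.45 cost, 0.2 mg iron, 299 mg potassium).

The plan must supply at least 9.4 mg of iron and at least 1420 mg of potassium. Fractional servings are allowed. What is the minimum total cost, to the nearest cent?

$3.38

This is a tiny linear program; its minimum lies at a vertex of the feasible set. List the vertices and price them.
tempeh only: max(9.4/2.9, 1420/376) = 3.777 servings → $4.72.
edamame only: max(9.4/2.5, 1420/621) = 3.76 servings → $3.38.
orange only: max(9.4/0.2, 1420/299) = 47 servings → $21.15.
tempeh + edamame with both tight: 2.657 servings and 0.6779 servings → $3.93.
tempeh + orange with both tight: 3.191 servings and 0.737 servings → $4.32.
edamame + orange with both targets exact would need a negative amount; discard.
So the least-cost plan costs $3.38.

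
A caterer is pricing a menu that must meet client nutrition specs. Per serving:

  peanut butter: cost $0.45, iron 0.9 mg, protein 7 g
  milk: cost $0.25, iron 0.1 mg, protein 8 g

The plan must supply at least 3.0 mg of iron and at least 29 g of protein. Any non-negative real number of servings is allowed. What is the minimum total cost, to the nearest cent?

$1.66

A basic optimal solution has at most two foods positive. Try each food alone and each pair with both targets met exactly.
peanut butter only: max(3.0/0.9, 29/7) = 4.143 servings → $1.86.
milk only: max(3.0/0.1, 29/8) = 30 servings → $7.50.
peanut butter + milk with both tight: 3.246 servings and 0.7846 servings → $1.66.
Cheapest feasible corner: $1.66.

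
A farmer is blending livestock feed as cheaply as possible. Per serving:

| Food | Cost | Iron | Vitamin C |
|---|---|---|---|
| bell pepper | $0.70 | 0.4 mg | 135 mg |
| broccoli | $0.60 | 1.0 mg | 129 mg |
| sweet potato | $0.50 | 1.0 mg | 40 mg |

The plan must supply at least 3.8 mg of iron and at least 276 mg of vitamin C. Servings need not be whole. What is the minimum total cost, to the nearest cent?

$2.04

This is a tiny linear program; its minimum lies at a vertex of the feasible set. List the vertices and price them.
bell pepper only: max(3.8/0.4, 276/135) = 9.5 servings → $6.65.
broccoli only: max(3.8/1.0, 276/129) = 3.8 servings → $2.28.
sweet potato only: max(3.8/1.0, 276/40) = 6.9 servings → $3.45.
bell pepper + broccoli with both targets exact would need a negative amount; discard.
bell pepper + sweet potato with both tight: 1.042 servings and 3.383 servings → $2.42.
broccoli + sweet potato with both tight: 1.393 servings and 2.407 servings → $2.04.
So the least-cost plan costs $2.04.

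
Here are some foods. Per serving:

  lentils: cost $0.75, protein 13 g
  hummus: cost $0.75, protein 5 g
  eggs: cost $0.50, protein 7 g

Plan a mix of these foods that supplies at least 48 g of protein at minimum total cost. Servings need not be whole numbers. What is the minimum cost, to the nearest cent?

$2.77

Cost per g of protein: lentils $0.0577, eggs $0.0714, hummus $0.1500.
With no serving limits, use only lentils: 48 g / 13 g = 3.692 servings × $0.75 = $2.77.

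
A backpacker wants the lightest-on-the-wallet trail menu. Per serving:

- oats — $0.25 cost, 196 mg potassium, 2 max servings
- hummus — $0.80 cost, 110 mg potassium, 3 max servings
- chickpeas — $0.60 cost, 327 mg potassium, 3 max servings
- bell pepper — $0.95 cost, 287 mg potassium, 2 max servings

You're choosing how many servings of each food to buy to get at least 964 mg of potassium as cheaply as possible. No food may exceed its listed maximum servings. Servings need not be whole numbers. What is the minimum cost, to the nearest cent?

Cost per mg of potassium: oats $0.0013, chickpeas $0.0018, bell pepper $0.0033, hummus $0.0073.
Take 2 servings of oats: +392.0 mg potassium for $0.50 (total $0.50, still need 572.0 mg).
Take 1.749 servings of chickpeas: +572.0 mg potassium for $1.05 (total $1.55, still need 0.0 mg).
Greedy by cheapest-per-mg is optimal for a single linear constraint, so the minimum cost is $1.55.

$1.55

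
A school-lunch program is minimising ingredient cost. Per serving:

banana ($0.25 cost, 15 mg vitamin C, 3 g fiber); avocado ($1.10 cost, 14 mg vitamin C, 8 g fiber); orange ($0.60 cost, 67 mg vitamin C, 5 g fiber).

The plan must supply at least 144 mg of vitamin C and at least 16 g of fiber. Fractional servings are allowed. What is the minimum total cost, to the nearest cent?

Minimising a linear cost over {vitamin C ≥ 144, fiber ≥ 16, servings ≥ 0} — the optimum is at a vertex, using one or two foods.
banana only: max(144/15, 16/3) = 9.6 servings → $2.40.
avocado only: max(144/14, 16/8) = 10.29 servings → $11.31.
orange only: max(144/67, 16/5) = 3.2 servings → $1.92.
banana + avocado: the both-tight solution has a negative serving — not a feasible corner.
banana + orange with both tight: 2.794 servings and 1.524 servings → $1.61.
avocado + orange with both tight: 0.7554 servings and 1.991 servings → $2.03.
So the least-cost plan costs $1.61.

$1.61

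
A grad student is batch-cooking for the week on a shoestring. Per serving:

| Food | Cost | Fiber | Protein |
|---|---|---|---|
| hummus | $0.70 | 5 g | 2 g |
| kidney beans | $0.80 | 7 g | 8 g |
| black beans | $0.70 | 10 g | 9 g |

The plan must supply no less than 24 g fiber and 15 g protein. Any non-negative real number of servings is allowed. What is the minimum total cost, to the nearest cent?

$1.68

hummus only: max(24/5, 15/2) = 7.5 servings → $5.25.
kidney beans only: max(24/7, 15/8) = 3.429 servings → $2.74.
black beans only: max(24/10, 15/9) = 2.4 servings → $1.68.
hummus + kidney beans with both tight: 3.346 servings and 1.038 servings → $3.17.
hummus + black beans with both tight: 2.64 servings and 1.08 servings → $2.60.
kidney beans + black beans: intersection lies outside the first quadrant.
So the least-cost plan costs $1.68.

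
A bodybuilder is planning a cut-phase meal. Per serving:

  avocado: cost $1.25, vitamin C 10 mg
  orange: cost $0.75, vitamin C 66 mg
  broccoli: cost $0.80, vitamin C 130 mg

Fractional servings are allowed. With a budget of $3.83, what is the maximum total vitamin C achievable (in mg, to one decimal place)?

622.4 mg

Vitamin C per dollar: broccoli 162.5, orange 88, avocado 8.
With no serving limits, spend the whole cost allowance on broccoli: $3.83 / $0.80 × 130 mg = 622.4 mg.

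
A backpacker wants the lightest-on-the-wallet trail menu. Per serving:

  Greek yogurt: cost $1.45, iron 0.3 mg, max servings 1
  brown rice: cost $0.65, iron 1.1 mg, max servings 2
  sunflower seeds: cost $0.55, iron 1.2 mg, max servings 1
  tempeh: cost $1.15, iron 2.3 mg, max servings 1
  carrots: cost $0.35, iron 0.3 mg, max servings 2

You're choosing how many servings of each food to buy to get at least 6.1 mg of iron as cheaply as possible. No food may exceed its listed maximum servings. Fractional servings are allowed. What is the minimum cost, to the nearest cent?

Cost per mg of iron: sunflower seeds $0.4583, tempeh $0.5000, brown rice $0.5909, carrots $1.1667, Greek yogurt $4.8333.
Take 1 serving of sunflower seeds: +1.2 mg iron for $0.55 (total $0.55, still need 4.9 mg).
Take 1 serving of tempeh: +2.3 mg iron for $1.15 (total $1.70, still need 2.6 mg).
Take 2 servings of brown rice: +2.2 mg iron for $1.30 (total $3.00, still need 0.4 mg).
Take 1.333 servings of carrots: +0.4 mg iron for $0.47 (total $3.47, still need 0.0 mg).
Filling from the cheapest source first is optimal under one linear minimum: $3.47.

$3.47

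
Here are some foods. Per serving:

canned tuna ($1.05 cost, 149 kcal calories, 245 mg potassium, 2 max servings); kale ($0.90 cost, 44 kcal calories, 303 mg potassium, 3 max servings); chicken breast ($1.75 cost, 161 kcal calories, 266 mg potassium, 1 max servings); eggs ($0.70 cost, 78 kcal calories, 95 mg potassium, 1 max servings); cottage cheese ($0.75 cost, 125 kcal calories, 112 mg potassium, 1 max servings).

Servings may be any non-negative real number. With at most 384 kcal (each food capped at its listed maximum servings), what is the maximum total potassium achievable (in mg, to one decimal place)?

1324.6 mg

Potassium per kcal: kale 6.886, chicken breast 1.652, canned tuna 1.644, eggs 1.218, cottage cheese 0.896.
Take 3 servings of kale: uses 132 kcal, +909.0 mg potassium (running total 909.0 mg).
Take 1 serving of chicken breast: uses 161 kcal, +266.0 mg potassium (running total 1175.0 mg).
Take 0.6107 servings of canned tuna: uses 91 kcal, +149.6 mg potassium (running total 1324.6 mg).
Filling greedily by potassium-per-kcal is optimal for one linear limit, giving 1324.6 mg.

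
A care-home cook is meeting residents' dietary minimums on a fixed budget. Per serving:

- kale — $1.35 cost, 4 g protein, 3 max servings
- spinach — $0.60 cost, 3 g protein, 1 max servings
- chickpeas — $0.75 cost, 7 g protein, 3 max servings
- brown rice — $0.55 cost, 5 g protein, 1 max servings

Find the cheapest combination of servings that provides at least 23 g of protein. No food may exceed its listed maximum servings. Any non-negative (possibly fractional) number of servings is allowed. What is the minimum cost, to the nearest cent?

Cost per g of protein: chickpeas $0.1071, brown rice $0.1100, spinach $0.2000, kale $0.3375.
Take 3 servings of chickpeas: +21.0 g protein for $2.25 (total $2.25, still need 2.0 g).
Take 0.4 servings of brown rice: +2.0 g protein for $0.22 (total $2.47, still need 0.0 g).
Filling from the cheapest source first is optimal under one linear minimum: $2.47.

$2.47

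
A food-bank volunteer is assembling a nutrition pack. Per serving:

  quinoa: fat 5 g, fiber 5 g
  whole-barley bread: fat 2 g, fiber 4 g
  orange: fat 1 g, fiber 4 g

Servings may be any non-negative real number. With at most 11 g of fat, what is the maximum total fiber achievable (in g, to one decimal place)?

Fiber per g fat: orange 4, whole-barley bread 2, quinoa 1.
With no serving limits, spend the whole fat allowance on orange: 11 g / 1 g × 4 g = 44.0 g.

44.0 g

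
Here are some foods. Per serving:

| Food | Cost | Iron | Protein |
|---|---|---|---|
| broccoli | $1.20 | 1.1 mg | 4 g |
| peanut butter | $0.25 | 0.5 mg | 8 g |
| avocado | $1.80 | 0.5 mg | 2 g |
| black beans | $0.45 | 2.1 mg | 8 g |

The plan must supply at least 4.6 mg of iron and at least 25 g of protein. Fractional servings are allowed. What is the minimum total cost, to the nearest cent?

With two linear requirements the optimum uses one or two foods; enumerate the corners.
broccoli only: max(4.6/1.1, 25/4) = 6.25 servings → $7.50.
peanut butter only: max(4.6/0.5, 25/8) = 9.2 servings → $2.30.
avocado only: max(4.6/0.5, 25/2) = 12.5 servings → $22.50.
black beans only: max(4.6/2.1, 25/8) = 3.125 servings → $1.41.
broccoli + peanut butter with both tight: 3.574 servings and 1.338 servings → $4.62.
broccoli + avocado: the both-tight solution has a negative serving — not a feasible corner.
broccoli + black beans: intersection lies outside the first quadrant.
peanut butter + avocado with both tight: 1.1 servings and 8.1 servings → $14.86.
peanut butter + black beans with both tight: 1.227 servings and 1.898 servings → $1.16.
avocado + black beans: intersection lies outside the first quadrant.
Cheapest feasible corner: $1.16.

$1.16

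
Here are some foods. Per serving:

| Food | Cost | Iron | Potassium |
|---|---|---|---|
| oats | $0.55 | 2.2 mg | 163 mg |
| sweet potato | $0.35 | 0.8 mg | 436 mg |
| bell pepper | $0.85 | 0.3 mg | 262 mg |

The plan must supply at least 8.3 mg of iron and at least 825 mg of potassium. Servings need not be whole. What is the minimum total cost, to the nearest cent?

Compare the cost at each extreme point of the feasible region.
oats only: max(8.3/2.2, 825/163) = 5.061 servings → $2.78.
sweet potato only: max(8.3/0.8, 825/436) = 10.38 servings → $3.63.
bell pepper only: max(8.3/0.3, 825/262) = 27.67 servings → $23.52.
oats + sweet potato with both tight: 3.57 servings and 0.5576 servings → $2.16.
oats + bell pepper with both tight: 3.653 servings and 0.876 servings → $2.75.
sweet potato + bell pepper: the both-tight solution has a negative serving — not a feasible corner.
The minimum over all feasible corners is $2.16.

$2.16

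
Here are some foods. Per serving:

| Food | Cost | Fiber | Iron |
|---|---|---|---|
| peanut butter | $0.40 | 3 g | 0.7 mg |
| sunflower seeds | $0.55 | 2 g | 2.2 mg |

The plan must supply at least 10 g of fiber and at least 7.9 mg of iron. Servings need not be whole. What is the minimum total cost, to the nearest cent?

$2.24

Compare the cost at each extreme point of the feasible region.
peanut butter only: max(10/3, 7.9/0.7) = 11.29 servings → $4.51.
sunflower seeds only: max(10/2, 7.9/2.2) = 5 servings → $2.75.
peanut butter + sunflower seeds with both tight: 1.192 servings and 3.212 servings → $2.24.
Cheapest feasible corner: $2.24.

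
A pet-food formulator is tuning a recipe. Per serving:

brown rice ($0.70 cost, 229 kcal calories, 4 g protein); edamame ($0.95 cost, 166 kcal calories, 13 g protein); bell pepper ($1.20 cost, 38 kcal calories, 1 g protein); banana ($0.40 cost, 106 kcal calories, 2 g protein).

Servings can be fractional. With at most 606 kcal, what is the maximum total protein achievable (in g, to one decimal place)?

47.5 g

Protein per kcal: edamame 0.07831, bell pepper 0.02632, banana 0.01887, brown rice 0.01747.
With no serving limits, spend the whole calories allowance on edamame: 606 kcal / 166 kcal × 13 g = 47.5 g.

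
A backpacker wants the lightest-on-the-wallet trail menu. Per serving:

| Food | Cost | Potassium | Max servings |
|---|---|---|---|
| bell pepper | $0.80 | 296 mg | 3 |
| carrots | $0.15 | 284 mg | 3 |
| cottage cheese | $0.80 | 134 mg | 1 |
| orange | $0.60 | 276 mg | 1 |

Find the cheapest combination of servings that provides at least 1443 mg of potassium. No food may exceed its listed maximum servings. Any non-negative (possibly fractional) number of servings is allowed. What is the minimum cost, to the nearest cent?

$1.90

Cost per mg of potassium: carrots $0.0005, orange $0.0022, bell pepper $0.0027, cottage cheese $0.0060.
Take 3 servings of carrots: +852.0 mg potassium for $0.45 (total $0.45, still need 591.0 mg).
Take 1 serving of orange: +276.0 mg potassium for $0.60 (total $1.05, still need 315.0 mg).
Take 1.064 servings of bell pepper: +315.0 mg potassium for $0.85 (total $1.90, still need 0.0 mg).
Greedy by cheapest-per-mg is optimal for a single linear constraint, so the minimum cost is $1.90.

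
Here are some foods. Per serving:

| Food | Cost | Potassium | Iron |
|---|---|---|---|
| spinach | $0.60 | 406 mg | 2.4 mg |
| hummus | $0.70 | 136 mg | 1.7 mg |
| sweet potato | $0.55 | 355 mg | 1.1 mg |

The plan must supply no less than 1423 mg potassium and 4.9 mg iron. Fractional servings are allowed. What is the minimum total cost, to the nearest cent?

The cheapest plan sits at a corner of the feasible region — with two constraints it uses at most two foods.
spinach only: max(1423/406, 4.9/2.4) = 3.505 servings → $2.10.
hummus only: max(1423/136, 4.9/1.7) = 10.46 servings → $7.32.
sweet potato only: max(1423/355, 4.9/1.1) = 4.455 servings → $2.45.
spinach + hummus with both targets exact would need a negative amount; discard.
spinach + sweet potato with both tight: 0.4297 servings and 3.517 servings → $2.19.
hummus + sweet potato with both tight: 0.3838 servings and 3.861 servings → $2.39.
Cheapest feasible corner: $2.10.

$2.10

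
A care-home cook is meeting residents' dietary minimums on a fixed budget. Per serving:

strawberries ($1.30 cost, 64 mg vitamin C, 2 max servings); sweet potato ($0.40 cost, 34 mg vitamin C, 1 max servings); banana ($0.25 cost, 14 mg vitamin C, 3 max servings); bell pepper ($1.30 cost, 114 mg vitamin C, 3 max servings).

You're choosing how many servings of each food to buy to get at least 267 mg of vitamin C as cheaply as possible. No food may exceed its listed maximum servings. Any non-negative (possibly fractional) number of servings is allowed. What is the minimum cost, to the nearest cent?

$3.04

Cost per mg of vitamin C: bell pepper $0.0114, sweet potato $0.0118, banana $0.0179, strawberries $0.0203.
Take 2.342 servings of bell pepper: +267.0 mg vitamin C for $3.04 (total $3.04, still need 0.0 mg).
Greedy by cheapest-per-mg is optimal for a single linear constraint, so the minimum cost is $3.04.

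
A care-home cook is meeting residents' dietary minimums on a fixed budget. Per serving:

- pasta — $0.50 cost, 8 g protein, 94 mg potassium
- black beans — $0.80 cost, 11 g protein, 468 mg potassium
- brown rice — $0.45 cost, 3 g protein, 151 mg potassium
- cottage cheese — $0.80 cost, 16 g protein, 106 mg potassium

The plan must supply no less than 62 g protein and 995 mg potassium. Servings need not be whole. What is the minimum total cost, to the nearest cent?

This is a tiny linear program; its minimum lies at a vertex of the feasible set. List the vertices and price them.
pasta only: max(62/8, 995/94) = 10.59 servings → $5.29.
black beans only: max(62/11, 995/468) = 5.636 servings → $4.51.
brown rice only: max(62/3, 995/151) = 20.67 servings → $9.30.
cottage cheese only: max(62/16, 995/106) = 9.387 servings → $7.51.
pasta + black beans with both tight: 6.668 servings and 0.7867 servings → $3.96.
pasta + brown rice with both tight: 6.887 servings and 2.302 servings → $4.48.
pasta + cottage cheese: the both-tight solution has a negative serving — not a feasible corner.
black beans + brown rice with both targets exact would need a negative amount; discard.
black beans + cottage cheese with both tight: 1.479 servings and 2.858 servings → $3.47.
brown rice + cottage cheese with both tight: 4.456 servings and 3.04 servings → $4.44.
So the least-cost plan costs $3.47.

$3.47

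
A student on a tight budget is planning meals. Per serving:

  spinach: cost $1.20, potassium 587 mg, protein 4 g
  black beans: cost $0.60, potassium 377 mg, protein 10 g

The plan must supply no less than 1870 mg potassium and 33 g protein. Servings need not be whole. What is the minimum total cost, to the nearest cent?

With two linear requirements the optimum uses one or two foods; enumerate the corners.
spinach only: max(1870/587, 33/4) = 8.25 servings → $9.90.
black beans only: max(1870/377, 33/10) = 4.96 servings → $2.98.
spinach + black beans with both tight: 1.435 servings and 2.726 servings → $3.36.
Cheapest feasible corner: $2.98.

$2.98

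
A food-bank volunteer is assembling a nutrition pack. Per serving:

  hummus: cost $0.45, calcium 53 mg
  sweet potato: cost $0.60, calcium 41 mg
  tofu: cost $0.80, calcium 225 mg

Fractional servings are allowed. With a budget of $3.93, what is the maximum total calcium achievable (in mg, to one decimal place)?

1105.3 mg

Calcium per dollar: tofu 281.2, hummus 117.8, sweet potato 68.33.
With no serving limits, spend the whole cost allowance on tofu: $3.93 / $0.80 × 225 mg = 1105.3 mg.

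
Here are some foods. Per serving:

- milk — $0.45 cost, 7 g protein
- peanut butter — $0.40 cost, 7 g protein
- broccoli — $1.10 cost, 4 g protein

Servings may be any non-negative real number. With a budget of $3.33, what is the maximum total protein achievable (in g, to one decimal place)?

Protein per dollar: peanut butter 17.5, milk 15.56, broccoli 3.636.
With no serving limits, spend the whole cost allowance on peanut butter: $3.33 / $0.40 × 7 g = 58.3 g.

58.3 g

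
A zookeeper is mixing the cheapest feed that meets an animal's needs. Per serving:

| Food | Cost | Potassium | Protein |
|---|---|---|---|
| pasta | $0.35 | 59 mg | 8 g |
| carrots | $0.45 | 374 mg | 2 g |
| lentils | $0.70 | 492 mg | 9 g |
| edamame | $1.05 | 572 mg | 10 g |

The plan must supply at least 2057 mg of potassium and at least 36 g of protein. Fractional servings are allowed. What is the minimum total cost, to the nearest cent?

$2.90

Check every corner: each single food scaled to meet both minima, and each pair solved so both constraints bind.
pasta only: max(2057/59, 36/8) = 34.86 servings → $12.20.
carrots only: max(2057/374, 36/2) = 18 servings → $8.10.
lentils only: max(2057/492, 36/9) = 4.181 servings → $2.93.
edamame only: max(2057/572, 36/10) = 3.6 servings → $3.78.
pasta + carrots with both tight: 3.253 servings and 4.987 servings → $3.38.
pasta + lentils: the both-tight solution has a negative serving — not a feasible corner.
pasta + edamame with both tight: 0.005519 servings and 3.596 servings → $3.78.
carrots + lentils with both tight: 0.3363 servings and 3.925 servings → $2.90.
carrots + edamame: the both-tight solution has a negative serving — not a feasible corner.
lentils + edamame with both tight: 0.09649 servings and 3.513 servings → $3.76.
The minimum over all feasible corners is $2.90.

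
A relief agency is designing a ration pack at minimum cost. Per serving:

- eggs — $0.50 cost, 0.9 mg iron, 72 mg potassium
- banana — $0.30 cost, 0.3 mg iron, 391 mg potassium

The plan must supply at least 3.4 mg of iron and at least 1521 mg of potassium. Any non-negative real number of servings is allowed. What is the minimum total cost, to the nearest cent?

$2.34

Compare the cost at each extreme point of the feasible region.
eggs only: max(3.4/0.9, 1521/72) = 21.12 servings → $10.56.
banana only: max(3.4/0.3, 1521/391) = 11.33 servings → $3.40.
eggs + banana with both tight: 2.643 servings and 3.403 servings → $2.34.
The minimum over all feasible corners is $2.34.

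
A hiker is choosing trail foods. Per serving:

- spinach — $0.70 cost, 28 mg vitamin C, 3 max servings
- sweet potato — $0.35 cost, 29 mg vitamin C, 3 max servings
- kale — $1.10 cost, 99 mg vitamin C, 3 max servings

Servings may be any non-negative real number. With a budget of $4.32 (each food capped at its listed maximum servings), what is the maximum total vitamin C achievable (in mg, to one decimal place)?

381.5 mg

Vitamin C per dollar: kale 90, sweet potato 82.86, spinach 40.
Take 3 servings of kale: spends $3.30, +297.0 mg vitamin C (running total 297.0 mg).
Take 2.914 servings of sweet potato: spends $1.02, +84.5 mg vitamin C (running total 381.5 mg).
Greedy by best ratio exhausts the cost allowance optimally: 381.5 mg.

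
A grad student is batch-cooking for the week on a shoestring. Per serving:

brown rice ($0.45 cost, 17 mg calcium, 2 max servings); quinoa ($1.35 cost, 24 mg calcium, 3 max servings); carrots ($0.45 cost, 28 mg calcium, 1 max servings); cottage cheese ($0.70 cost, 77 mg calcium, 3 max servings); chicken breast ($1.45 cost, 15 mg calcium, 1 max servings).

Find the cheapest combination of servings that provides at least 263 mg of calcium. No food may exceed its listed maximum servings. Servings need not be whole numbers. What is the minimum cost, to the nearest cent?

$2.66

Cost per mg of calcium: cottage cheese $0.0091, carrots $0.0161, brown rice $0.0265, quinoa $0.0563, chicken breast $0.0967.
Take 3 servings of cottage cheese: +231.0 mg calcium for $2.10 (total $2.10, still need 32.0 mg).
Take 1 serving of carrots: +28.0 mg calcium for $0.45 (total $2.55, still need 4.0 mg).
Take 0.2353 servings of brown rice: +4.0 mg calcium for $0.11 (total $2.66, still need 0.0 mg).
Filling from the cheapest source first is optimal under one linear minimum: $2.66.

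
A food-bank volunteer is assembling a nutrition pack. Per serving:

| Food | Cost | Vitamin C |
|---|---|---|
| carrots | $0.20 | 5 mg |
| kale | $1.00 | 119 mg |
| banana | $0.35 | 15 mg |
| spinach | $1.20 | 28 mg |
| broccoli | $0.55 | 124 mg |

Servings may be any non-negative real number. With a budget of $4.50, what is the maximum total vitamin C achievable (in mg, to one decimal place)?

1014.5 mg

Vitamin C per dollar: broccoli 225.5, kale 119, banana 42.86, carrots 25, spinach 23.33.
With no serving limits, spend the whole cost allowance on broccoli: $4.50 / $0.55 × 124 mg = 1014.5 mg.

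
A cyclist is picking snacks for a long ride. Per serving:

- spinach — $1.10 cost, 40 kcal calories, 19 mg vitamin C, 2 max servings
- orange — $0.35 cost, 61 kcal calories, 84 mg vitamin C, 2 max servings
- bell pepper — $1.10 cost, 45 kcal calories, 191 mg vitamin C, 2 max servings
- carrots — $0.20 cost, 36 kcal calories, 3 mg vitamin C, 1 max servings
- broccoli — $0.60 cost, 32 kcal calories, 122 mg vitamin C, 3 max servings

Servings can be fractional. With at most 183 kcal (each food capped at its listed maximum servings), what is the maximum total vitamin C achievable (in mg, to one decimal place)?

Vitamin C per kcal: bell pepper 4.244, broccoli 3.812, orange 1.377, spinach 0.475, carrots 0.08333.
Take 2 servings of bell pepper: uses 90 kcal, +382.0 mg vitamin C (running total 382.0 mg).
Take 2.906 servings of broccoli: uses 93 kcal, +354.6 mg vitamin C (running total 736.6 mg).
Filling greedily by vitamin C-per-kcal is optimal for one linear limit, giving 736.6 mg.

736.6 mg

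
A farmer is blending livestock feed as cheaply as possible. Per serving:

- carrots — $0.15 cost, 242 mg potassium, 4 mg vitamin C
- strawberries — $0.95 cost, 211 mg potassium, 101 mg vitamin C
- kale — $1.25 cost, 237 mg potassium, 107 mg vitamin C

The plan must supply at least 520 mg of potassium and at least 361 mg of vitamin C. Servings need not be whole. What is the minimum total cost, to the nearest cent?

$3.40

Compare the cost at each extreme point of the feasible region.
carrots only: max(520/242, 361/4) = 90.25 servings → $13.54.
strawberries only: max(520/211, 361/101) = 3.574 servings → $3.40.
kale only: max(520/237, 361/107) = 3.374 servings → $4.22.
carrots + strawberries: the both-tight solution has a negative serving — not a feasible corner.
carrots + kale with both targets exact would need a negative amount; discard.
strawberries + kale: the both-tight solution has a negative serving — not a feasible corner.
So the least-cost plan costs $3.40.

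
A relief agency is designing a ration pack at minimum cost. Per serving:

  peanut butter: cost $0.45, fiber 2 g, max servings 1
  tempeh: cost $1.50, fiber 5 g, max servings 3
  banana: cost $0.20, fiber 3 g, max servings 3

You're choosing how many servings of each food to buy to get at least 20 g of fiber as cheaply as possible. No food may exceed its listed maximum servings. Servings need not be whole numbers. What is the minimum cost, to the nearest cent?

Cost per g of fiber: banana $0.0667, peanut butter $0.2250, tempeh $0.3000.
Take 3 servings of banana: +9.0 g fiber for $0.60 (total $0.60, still need 11.0 g).
Take 1 serving of peanut butter: +2.0 g fiber for $0.45 (total $1.05, still need 9.0 g).
Take 1.8 servings of tempeh: +9.0 g fiber for $2.70 (total $3.75, still need 0.0 g).
Greedy by cheapest-per-g is optimal for a single linear constraint, so the minimum cost is $3.75.

$3.75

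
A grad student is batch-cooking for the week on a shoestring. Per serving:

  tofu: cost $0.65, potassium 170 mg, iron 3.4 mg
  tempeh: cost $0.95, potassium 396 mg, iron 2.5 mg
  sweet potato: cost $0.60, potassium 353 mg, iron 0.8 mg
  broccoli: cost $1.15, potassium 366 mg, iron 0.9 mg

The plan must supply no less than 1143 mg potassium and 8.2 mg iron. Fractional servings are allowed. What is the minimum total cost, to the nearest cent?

$2.61

For a min-cost LP with two ≥-constraints, a basic feasible solution has at most two positive variables.
tofu only: max(1143/170, 8.2/3.4) = 6.724 servings → $4.37.
tempeh only: max(1143/396, 8.2/2.5) = 3.28 servings → $3.12.
sweet potato only: max(1143/353, 8.2/0.8) = 10.25 servings → $6.15.
broccoli only: max(1143/366, 8.2/0.9) = 9.111 servings → $10.48.
tofu + tempeh with both tight: 0.4229 servings and 2.705 servings → $2.84.
tofu + sweet potato with both tight: 1.861 servings and 2.342 servings → $2.61.
tofu + broccoli with both tight: 1.807 servings and 2.283 servings → $3.80.
tempeh + sweet potato with both targets exact would need a negative amount; discard.
tempeh + broccoli: the both-tight solution has a negative serving — not a feasible corner.
sweet potato + broccoli: intersection lies outside the first quadrant.
So the least-cost plan costs $2.61.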